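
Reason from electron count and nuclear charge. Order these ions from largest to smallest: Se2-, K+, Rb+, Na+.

Se2- > Rb+ > K+ > Na+

Electron counts and nuclear charges: Na+ has 10 e⁻ (Z=11), K+ has 18 e⁻ (Z=19), Rb+ has 36 e⁻ (Z=37), Se2- has 36 e⁻ (Z=34). Na+ < K+ (same group, period 3 vs 4); K+ < Rb+ (same group, 1 shell fewer); Rb+ < Se2- (isoelectronic, higher Z=37 is smaller).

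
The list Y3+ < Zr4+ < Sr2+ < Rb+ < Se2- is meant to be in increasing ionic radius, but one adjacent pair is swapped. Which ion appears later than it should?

Zr4+

Check each adjacent pair. Y3+ and Zr4+ are reversed: they are isoelectronic (36 e⁻) and Zr has more protons than Y (40 vs 39), making Zr4+ smaller. No other neighbouring pair contradicts the periodic trends, so Zr4+ is the ion listed too late.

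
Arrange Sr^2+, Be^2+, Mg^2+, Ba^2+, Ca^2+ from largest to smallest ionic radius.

Same group, same charge. Going down the group adds an extra shell of electrons, so the ion gets larger: Be^2+ is highest in the group and smallest.

Ba^2+ > Sr^2+ > Ca^2+ > Mg^2+ > Be^2+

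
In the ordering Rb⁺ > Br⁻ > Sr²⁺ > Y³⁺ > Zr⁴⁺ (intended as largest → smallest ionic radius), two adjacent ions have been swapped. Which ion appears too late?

Br⁻

Check each adjacent pair. Rb⁺ and Br⁻ are reversed: Rb⁺ and Br⁻ share 36 electrons; the higher nuclear charge on Rb (Z=37) contracts it more, so Rb⁺ < Br⁻. No other neighbouring pair contradicts the periodic trends, so Br⁻ is the ion listed too late.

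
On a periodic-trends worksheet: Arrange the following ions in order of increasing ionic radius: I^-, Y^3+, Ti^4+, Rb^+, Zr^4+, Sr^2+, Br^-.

Ti^4+ < Zr^4+ < Y^3+ < Sr^2+ < Rb^+ < Br^- < I^-

First list Z and electron count for each: Ti^4+ has 18 e⁻ (Z=22), Zr^4+ has 36 e⁻ (Z=40), Y^3+ has 36 e⁻ (Z=39), Sr^2+ has 36 e⁻ (Z=38), Rb^+ has 36 e⁻ (Z=37), Br^- has 36 e⁻ (Z=35), I^- has 54 e⁻ (Z=53). Ti^4+ < Zr^4+ (same group, 1 shell fewer); Zr^4+ < Y^3+ (both 36 e⁻, Z=40>39); Y^3+ < Sr^2+ (both 36 e⁻, Z=39>38); Sr^2+ < Rb^+ (isoelectronic, higher Z=38 is smaller); Rb^+ < Br^- (isoelectronic, higher Z=37 is smaller); Br^- < I^- (same group, period 4 vs 5).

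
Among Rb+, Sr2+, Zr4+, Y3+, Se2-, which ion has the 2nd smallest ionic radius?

All of these have 36 electrons (isoelectronic). With the same electron cloud, the ion with the most protons pulls it in tightest. Nuclear charges: Zr4+ (Z=40), Y3+ (Z=39), Sr2+ (Z=38), Rb+ (Z=37), Se2- (Z=34). Highest Z is smallest.
Full ascending order: Zr4+ < Y3+ < Sr2+ < Rb+ < Se2-. Counting from the smallest, position 2 is Y3+.

Y3+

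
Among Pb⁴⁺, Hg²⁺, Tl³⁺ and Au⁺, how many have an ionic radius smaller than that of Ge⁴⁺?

0

Electron counts and nuclear charges: Ge⁴⁺ has 28 e⁻ (Z=32), Pb⁴⁺ has 78 e⁻ (Z=82), Tl³⁺ has 78 e⁻ (Z=81), Hg²⁺ has 78 e⁻ (Z=80), Au⁺ has 78 e⁻ (Z=79). Ge⁴⁺ < Pb⁴⁺ (same group, period 4 vs 6); Pb⁴⁺ < Tl³⁺ (both 78 e⁻, Z=82>81); Tl³⁺ < Hg²⁺ (both 78 e⁻, Z=81>80); Hg²⁺ < Au⁺ (isoelectronic, higher Z=80 is smaller).
Relative to Ge⁴⁺, the ions that are smaller are none. Count: 0.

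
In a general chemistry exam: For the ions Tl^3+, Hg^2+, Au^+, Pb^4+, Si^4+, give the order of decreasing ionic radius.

Au^+ > Hg^2+ > Tl^3+ > Pb^4+ > Si^4+

First list Z and electron count for each: Si^4+: 10 e⁻, Z=14, Pb^4+: 78 e⁻, Z=82, Tl^3+: 78 e⁻, Z=81, Hg^2+: 78 e⁻, Z=80, Au^+: 78 e⁻, Z=79. Si^4+ < Pb^4+ (same group, 3 shells fewer); Pb^4+ < Tl^3+ (isoelectronic, higher Z=82 is smaller); Tl^3+ < Hg^2+ (both 78 e⁻, Z=81>80); Hg^2+ < Au^+ (isoelectronic, higher Z=80 is smaller).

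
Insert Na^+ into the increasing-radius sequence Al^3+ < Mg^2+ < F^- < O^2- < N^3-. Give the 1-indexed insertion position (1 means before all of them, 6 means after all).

3

Isoelectronic series (10 e⁻ each). Size is set by nuclear charge: more protons means a smaller ion. Al^3+ (Z=13), Mg^2+ (Z=12), Na^+ (Z=11), F^- (Z=9), O^2- (Z=8), N^3- (Z=7).
Putting Na^+ in gives Al^3+ < Mg^2+ < Na^+ < F^- < O^2- < N^3-; it lands at slot 3.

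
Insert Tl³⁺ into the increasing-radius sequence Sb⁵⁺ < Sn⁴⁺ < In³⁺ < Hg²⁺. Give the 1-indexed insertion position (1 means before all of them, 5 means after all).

4

Sb⁵⁺ (Z=51, 46 e⁻), Sn⁴⁺ (Z=50, 46 e⁻), In³⁺ (Z=49, 46 e⁻), Tl³⁺ (Z=81, 78 e⁻), Hg²⁺ (Z=80, 78 e⁻). Sb⁵⁺ < Sn⁴⁺ (isoelectronic, higher Z=51 is smaller); Sn⁴⁺ < In³⁺ (both 46 e⁻, Z=50>49); In³⁺ < Tl³⁺ (same group, period 5 vs 6); Tl³⁺ < Hg²⁺ (both 78 e⁻, Z=81>80).
With Tl³⁺ included the full order is Sb⁵⁺ < Sn⁴⁺ < In³⁺ < Tl³⁺ < Hg²⁺, so it takes position 4.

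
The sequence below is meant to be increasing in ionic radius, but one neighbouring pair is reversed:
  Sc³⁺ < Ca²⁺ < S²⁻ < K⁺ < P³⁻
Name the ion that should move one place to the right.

S²⁻

Compare adjacent ions: they are isoelectronic (18 e⁻) and K has more protons than S (19 vs 16), making K⁺ smaller — yet in this increasing list S²⁻ sits before K⁺. Nothing else is reversed, so S²⁻ should move one place to the right.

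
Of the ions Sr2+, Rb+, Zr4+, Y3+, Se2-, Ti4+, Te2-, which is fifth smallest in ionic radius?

Rb+

First list Z and electron count for each: Ti4+: 18 e⁻, Z=22, Zr4+: 36 e⁻, Z=40, Y3+: 36 e⁻, Z=39, Sr2+: 36 e⁻, Z=38, Rb+: 36 e⁻, Z=37, Se2-: 36 e⁻, Z=34, Te2-: 54 e⁻, Z=52. Ti4+ < Zr4+ (same group, period 4 vs 5); Zr4+ < Y3+ (both 36 e⁻, Z=40>39); Y3+ < Sr2+ (both 36 e⁻, Z=39>38); Sr2+ < Rb+ (isoelectronic, higher Z=38 is smaller); Rb+ < Se2- (isoelectronic, higher Z=37 is smaller); Se2- < Te2- (same group, period 4 vs 5).
That gives Ti4+ < Zr4+ < Y3+ < Sr2+ < Rb+ < Se2- < Te2-. From the smallest end, number 5 is Rb+.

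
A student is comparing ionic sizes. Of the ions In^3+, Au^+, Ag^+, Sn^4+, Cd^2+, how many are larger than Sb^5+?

5

Electron counts and nuclear charges: Sb^5+ (Z=51, 46 e⁻), Sn^4+ (Z=50, 46 e⁻), In^3+ (Z=49, 46 e⁻), Cd^2+ (Z=48, 46 e⁻), Ag^+ (Z=47, 46 e⁻), Au^+ (Z=79, 78 e⁻). Sb^5+ < Sn^4+ (isoelectronic, higher Z=51 is smaller); Sn^4+ < In^3+ (isoelectronic, higher Z=50 is smaller); In^3+ < Cd^2+ (isoelectronic, higher Z=49 is smaller); Cd^2+ < Ag^+ (both 46 e⁻, Z=48>47); Ag^+ < Au^+ (same group, 1 shell fewer).
Relative to Sb^5+, the ions that are larger are Sn^4+, In^3+, Cd^2+, Ag^+, Au^+. That's 5.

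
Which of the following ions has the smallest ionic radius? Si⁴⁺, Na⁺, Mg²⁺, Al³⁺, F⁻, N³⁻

All of these have 10 electrons (isoelectronic). With the same electron cloud, the ion with the most protons pulls it in tightest. Nuclear charges: Si⁴⁺ (Z=14), Al³⁺ (Z=13), Mg²⁺ (Z=12), Na⁺ (Z=11), F⁻ (Z=9), N³⁻ (Z=7). Highest Z is smallest.

Si⁴⁺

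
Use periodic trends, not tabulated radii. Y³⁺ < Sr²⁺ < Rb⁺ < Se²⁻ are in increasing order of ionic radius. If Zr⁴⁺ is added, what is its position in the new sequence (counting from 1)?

1

All of these have 36 electrons (isoelectronic). With the same electron cloud, the ion with the most protons pulls it in tightest. Nuclear charges: Zr⁴⁺ (Z=40), Y³⁺ (Z=39), Sr²⁺ (Z=38), Rb⁺ (Z=37), Se²⁻ (Z=34). Highest Z is smallest.
The complete sequence is Zr⁴⁺ < Y³⁺ < Sr²⁺ < Rb⁺ < Se²⁻. Zr⁴⁺ sits at position 1.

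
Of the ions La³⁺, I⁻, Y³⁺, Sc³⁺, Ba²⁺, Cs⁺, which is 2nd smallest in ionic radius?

Y³⁺

Electron counts and nuclear charges: Sc³⁺ (Z=21, 18 e⁻), Y³⁺ (Z=39, 36 e⁻), La³⁺ (Z=57, 54 e⁻), Ba²⁺ (Z=56, 54 e⁻), Cs⁺ (Z=55, 54 e⁻), I⁻ (Z=53, 54 e⁻). Sc³⁺ < Y³⁺ (same group, period 4 vs 5); Y³⁺ < La³⁺ (same group, 1 shell fewer); La³⁺ < Ba²⁺ (isoelectronic, higher Z=57 is smaller); Ba²⁺ < Cs⁺ (both 54 e⁻, Z=56>55); Cs⁺ < I⁻ (isoelectronic, higher Z=55 is smaller).
So the order is Sc³⁺ < Y³⁺ < La³⁺ < Ba²⁺ < Cs⁺ < I⁻; the 2nd-smallest ion is Y³⁺.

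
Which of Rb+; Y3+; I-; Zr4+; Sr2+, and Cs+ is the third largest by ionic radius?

Tabulating Z and e⁻: Zr4+: 36 e⁻, Z=40, Y3+: 36 e⁻, Z=39, Sr2+: 36 e⁻, Z=38, Rb+: 36 e⁻, Z=37, Cs+: 54 e⁻, Z=55, I-: 54 e⁻, Z=53. Zr4+ < Y3+ (isoelectronic, higher Z=40 is smaller); Y3+ < Sr2+ (both 36 e⁻, Z=39>38); Sr2+ < Rb+ (isoelectronic, higher Z=38 is smaller); Rb+ < Cs+ (same group, period 5 vs 6); Cs+ < I- (both 54 e⁻, Z=55>53).
That gives Zr4+ < Y3+ < Sr2+ < Rb+ < Cs+ < I-. From the largest end, number 3 is Rb+.

Rb+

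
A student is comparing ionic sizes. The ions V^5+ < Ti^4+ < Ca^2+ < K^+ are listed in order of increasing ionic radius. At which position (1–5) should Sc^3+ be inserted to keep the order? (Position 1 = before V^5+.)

3

Isoelectronic series (18 e⁻ each). Size is set by nuclear charge: more protons means a smaller ion. V^5+ (Z=23), Ti^4+ (Z=22), Sc^3+ (Z=21), Ca^2+ (Z=20), K^+ (Z=19).
The complete sequence is V^5+ < Ti^4+ < Sc^3+ < Ca^2+ < K^+. Sc^3+ sits at position 3.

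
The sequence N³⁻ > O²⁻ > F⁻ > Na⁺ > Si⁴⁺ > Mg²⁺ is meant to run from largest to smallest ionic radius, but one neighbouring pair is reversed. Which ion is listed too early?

Si⁴⁺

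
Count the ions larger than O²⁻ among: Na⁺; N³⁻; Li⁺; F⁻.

Li⁺ (Z=3, 2 e⁻), Na⁺ (Z=11, 10 e⁻), F⁻ (Z=9, 10 e⁻), O²⁻ (Z=8, 10 e⁻), N³⁻ (Z=7, 10 e⁻). Li⁺ < Na⁺ (same group, 1 shell fewer); Na⁺ < F⁻ (isoelectronic, higher Z=11 is smaller); F⁻ < O²⁻ (isoelectronic, higher Z=9 is smaller); O²⁻ < N³⁻ (isoelectronic, higher Z=8 is smaller).
Relative to O²⁻, the ions that are larger are N³⁻. So 1 is larger.

1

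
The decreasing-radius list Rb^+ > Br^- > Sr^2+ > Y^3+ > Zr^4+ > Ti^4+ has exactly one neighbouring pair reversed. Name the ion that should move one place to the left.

Check each adjacent pair. Rb^+ and Br^- are reversed: Rb^+ and Br^- share 36 electrons; the higher nuclear charge on Rb (Z=37) contracts it more, so Rb^+ < Br^-. No other neighbouring pair contradicts the periodic trends, so Br^- is the ion listed too late.

Br^-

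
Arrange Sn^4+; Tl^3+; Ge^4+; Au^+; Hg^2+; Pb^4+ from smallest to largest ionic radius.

Ge^4+ < Sn^4+ < Pb^4+ < Tl^3+ < Hg^2+ < Au^+

Tabulating Z and e⁻: Ge^4+: 28 e⁻, Z=32, Sn^4+: 46 e⁻, Z=50, Pb^4+: 78 e⁻, Z=82, Tl^3+: 78 e⁻, Z=81, Hg^2+: 78 e⁻, Z=80, Au^+: 78 e⁻, Z=79. Ge^4+ < Sn^4+ (same group, 1 shell fewer); Sn^4+ < Pb^4+ (same group, period 5 vs 6); Pb^4+ < Tl^3+ (isoelectronic, higher Z=82 is smaller); Tl^3+ < Hg^2+ (both 78 e⁻, Z=81>80); Hg^2+ < Au^+ (both 78 e⁻, Z=80>79).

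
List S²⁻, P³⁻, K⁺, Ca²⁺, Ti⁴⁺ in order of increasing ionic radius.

These species are isoelectronic with 18 electrons. The only difference is the number of protons: Ti⁴⁺ (Z=22), Ca²⁺ (Z=20), K⁺ (Z=19), S²⁻ (Z=16), P³⁻ (Z=15). The strongest nuclear pull (Ti⁴⁺) gives the smallest ion.

Ti⁴⁺ < Ca²⁺ < K⁺ < S²⁻ < P³⁻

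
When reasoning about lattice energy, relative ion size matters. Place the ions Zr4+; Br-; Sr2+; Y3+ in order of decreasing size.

Each ion has 36 electrons. The ranking follows nuclear charge in reverse — greater Z gives a smaller radius. Zr4+ (Z=40), Y3+ (Z=39), Sr2+ (Z=38), Br- (Z=35).

Br- > Sr2+ > Y3+ > Zr4+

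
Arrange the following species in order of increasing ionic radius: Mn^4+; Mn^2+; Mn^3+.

Mn^4+ < Mn^3+ < Mn^2+

Same element, different charge: the more highly charged cation has fewer electrons and a greater effective nuclear charge per electron, making Mn^4+ the smallest.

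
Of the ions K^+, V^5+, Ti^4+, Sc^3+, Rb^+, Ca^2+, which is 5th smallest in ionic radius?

Work out protons and electrons: V^5+: 18 e⁻, Z=23, Ti^4+: 18 e⁻, Z=22, Sc^3+: 18 e⁻, Z=21, Ca^2+: 18 e⁻, Z=20, K^+: 18 e⁻, Z=19, Rb^+: 36 e⁻, Z=37. V^5+ < Ti^4+ (isoelectronic, higher Z=23 is smaller); Ti^4+ < Sc^3+ (isoelectronic, higher Z=22 is smaller); Sc^3+ < Ca^2+ (both 18 e⁻, Z=21>20); Ca^2+ < K^+ (both 18 e⁻, Z=20>19); K^+ < Rb^+ (same group, 1 shell fewer).
Full ascending order: V^5+ < Ti^4+ < Sc^3+ < Ca^2+ < K^+ < Rb^+. Counting from the smallest, position 5 is K^+.

K^+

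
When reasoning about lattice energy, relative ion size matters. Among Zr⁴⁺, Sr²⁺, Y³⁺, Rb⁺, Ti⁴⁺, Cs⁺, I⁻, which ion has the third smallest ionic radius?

Y³⁺

Work out protons and electrons: Ti⁴⁺: 18 e⁻, Z=22, Zr⁴⁺: 36 e⁻, Z=40, Y³⁺: 36 e⁻, Z=39, Sr²⁺: 36 e⁻, Z=38, Rb⁺: 36 e⁻, Z=37, Cs⁺: 54 e⁻, Z=55, I⁻: 54 e⁻, Z=53. Ti⁴⁺ < Zr⁴⁺ (same group, 1 shell fewer); Zr⁴⁺ < Y³⁺ (both 36 e⁻, Z=40>39); Y³⁺ < Sr²⁺ (both 36 e⁻, Z=39>38); Sr²⁺ < Rb⁺ (both 36 e⁻, Z=38>37); Rb⁺ < Cs⁺ (same group, period 5 vs 6); Cs⁺ < I⁻ (both 54 e⁻, Z=55>53).
So the order is Ti⁴⁺ < Zr⁴⁺ < Y³⁺ < Sr²⁺ < Rb⁺ < Cs⁺ < I⁻; the 3rd-smallest ion is Y³⁺.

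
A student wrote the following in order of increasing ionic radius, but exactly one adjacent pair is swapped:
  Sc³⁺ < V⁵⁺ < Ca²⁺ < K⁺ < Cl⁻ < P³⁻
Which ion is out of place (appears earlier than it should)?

Sc³⁺

The pair Sc³⁺, V⁵⁺ is the wrong way round — V⁵⁺ and Sc³⁺ share 18 electrons; the higher nuclear charge on V (Z=23) contracts it more, so V⁵⁺ < Sc³⁺. All other adjacent pairs agree with periodic trends, so Sc³⁺ is the misplaced ion.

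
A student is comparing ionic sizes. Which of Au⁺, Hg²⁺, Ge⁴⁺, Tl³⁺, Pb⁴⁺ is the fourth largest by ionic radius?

First list Z and electron count for each: Ge⁴⁺ has 28 e⁻ (Z=32), Pb⁴⁺ has 78 e⁻ (Z=82), Tl³⁺ has 78 e⁻ (Z=81), Hg²⁺ has 78 e⁻ (Z=80), Au⁺ has 78 e⁻ (Z=79). Ge⁴⁺ < Pb⁴⁺ (same group, period 4 vs 6); Pb⁴⁺ < Tl³⁺ (isoelectronic, higher Z=82 is smaller); Tl³⁺ < Hg²⁺ (isoelectronic, higher Z=81 is smaller); Hg²⁺ < Au⁺ (isoelectronic, higher Z=80 is smaller).
Ordering: Ge⁴⁺ < Pb⁴⁺ < Tl³⁺ < Hg²⁺ < Au⁺. The fourth largest is Pb⁴⁺.

Pb⁴⁺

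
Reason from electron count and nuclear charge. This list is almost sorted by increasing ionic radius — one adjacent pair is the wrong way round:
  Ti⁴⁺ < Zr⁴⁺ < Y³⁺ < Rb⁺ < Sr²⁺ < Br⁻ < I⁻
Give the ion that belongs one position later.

The pair Rb⁺, Sr²⁺ is the wrong way round — Sr²⁺ and Rb⁺ share 36 electrons; the higher nuclear charge on Sr (Z=38) contracts it more, so Sr²⁺ < Rb⁺. All other adjacent pairs agree with periodic trends, so Rb⁺ is the misplaced ion.

Rb⁺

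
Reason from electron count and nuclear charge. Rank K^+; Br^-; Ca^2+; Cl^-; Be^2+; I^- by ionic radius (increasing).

Be^2+ < Ca^2+ < K^+ < Cl^- < Br^- < I^-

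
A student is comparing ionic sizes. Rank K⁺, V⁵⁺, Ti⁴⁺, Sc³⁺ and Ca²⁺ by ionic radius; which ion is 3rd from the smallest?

Sc³⁺

All of these have 18 electrons (isoelectronic). With the same electron cloud, the ion with the most protons pulls it in tightest. Nuclear charges: V⁵⁺ (Z=23), Ti⁴⁺ (Z=22), Sc³⁺ (Z=21), Ca²⁺ (Z=20), K⁺ (Z=19). Highest Z is smallest.
Ordering: V⁵⁺ < Ti⁴⁺ < Sc³⁺ < Ca²⁺ < K⁺. The 3rd smallest is Sc³⁺.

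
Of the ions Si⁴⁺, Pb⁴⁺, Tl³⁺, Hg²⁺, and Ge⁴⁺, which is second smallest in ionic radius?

First list Z and electron count for each: Si⁴⁺ (Z=14, 10 e⁻), Ge⁴⁺ (Z=32, 28 e⁻), Pb⁴⁺ (Z=82, 78 e⁻), Tl³⁺ (Z=81, 78 e⁻), Hg²⁺ (Z=80, 78 e⁻). Si⁴⁺ < Ge⁴⁺ (same group, 1 shell fewer); Ge⁴⁺ < Pb⁴⁺ (same group, period 4 vs 6); Pb⁴⁺ < Tl³⁺ (both 78 e⁻, Z=82>81); Tl³⁺ < Hg²⁺ (both 78 e⁻, Z=81>80).
So the order is Si⁴⁺ < Ge⁴⁺ < Pb⁴⁺ < Tl³⁺ < Hg²⁺; the 2nd-smallest ion is Ge⁴⁺.

Ge⁴⁺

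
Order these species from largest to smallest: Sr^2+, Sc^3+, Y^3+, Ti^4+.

Sr^2+ > Y^3+ > Sc^3+ > Ti^4+

Electron counts and nuclear charges: Ti^4+: 18 e⁻, Z=22, Sc^3+: 18 e⁻, Z=21, Y^3+: 36 e⁻, Z=39, Sr^2+: 36 e⁻, Z=38. Ti^4+ < Sc^3+ (isoelectronic, higher Z=22 is smaller); Sc^3+ < Y^3+ (same group, 1 shell fewer); Y^3+ < Sr^2+ (isoelectronic, higher Z=39 is smaller).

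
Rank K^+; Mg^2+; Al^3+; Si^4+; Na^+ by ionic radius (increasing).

Electron counts and nuclear charges: Si^4+: 10 e⁻, Z=14, Al^3+: 10 e⁻, Z=13, Mg^2+: 10 e⁻, Z=12, Na^+: 10 e⁻, Z=11, K^+: 18 e⁻, Z=19. Si^4+ < Al^3+ (both 10 e⁻, Z=14>13); Al^3+ < Mg^2+ (both 10 e⁻, Z=13>12); Mg^2+ < Na^+ (both 10 e⁻, Z=12>11); Na^+ < K^+ (same group, 1 shell fewer).

Si^4+ < Al^3+ < Mg^2+ < Na^+ < K^+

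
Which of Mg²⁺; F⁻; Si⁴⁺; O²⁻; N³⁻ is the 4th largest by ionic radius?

All of these have 10 electrons (isoelectronic). With the same electron cloud, the ion with the most protons pulls it in tightest. Nuclear charges: Si⁴⁺ (Z=14), Mg²⁺ (Z=12), F⁻ (Z=9), O²⁻ (Z=8), N³⁻ (Z=7). Highest Z is smallest.
Full ascending order: Si⁴⁺ < Mg²⁺ < F⁻ < O²⁻ < N³⁻. Counting from the largest, position 4 is Mg²⁺.

Mg²⁺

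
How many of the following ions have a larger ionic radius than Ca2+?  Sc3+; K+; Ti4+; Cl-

2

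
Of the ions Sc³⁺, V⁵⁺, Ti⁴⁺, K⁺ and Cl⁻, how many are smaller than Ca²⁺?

3

Isoelectronic series (18 e⁻ each). Size is set by nuclear charge: more protons means a smaller ion. V⁵⁺ (Z=23), Ti⁴⁺ (Z=22), Sc³⁺ (Z=21), Ca²⁺ (Z=20), K⁺ (Z=19), Cl⁻ (Z=17).
Relative to Ca²⁺, the ions that are smaller are V⁵⁺, Ti⁴⁺, Sc³⁺. Count: 3.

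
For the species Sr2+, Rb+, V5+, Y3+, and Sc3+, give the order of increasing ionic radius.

V5+ < Sc3+ < Y3+ < Sr2+ < Rb+

Electron counts and nuclear charges: V5+: 18 e⁻, Z=23, Sc3+: 18 e⁻, Z=21, Y3+: 36 e⁻, Z=39, Sr2+: 36 e⁻, Z=38, Rb+: 36 e⁻, Z=37. V5+ < Sc3+ (isoelectronic, higher Z=23 is smaller); Sc3+ < Y3+ (same group, 1 shell fewer); Y3+ < Sr2+ (both 36 e⁻, Z=39>38); Sr2+ < Rb+ (isoelectronic, higher Z=38 is smaller).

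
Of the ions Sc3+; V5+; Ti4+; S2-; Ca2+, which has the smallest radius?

Isoelectronic series (18 e⁻ each). Size is set by nuclear charge: more protons means a smaller ion. V5+ (Z=23), Ti4+ (Z=22), Sc3+ (Z=21), Ca2+ (Z=20), S2- (Z=16).

V5+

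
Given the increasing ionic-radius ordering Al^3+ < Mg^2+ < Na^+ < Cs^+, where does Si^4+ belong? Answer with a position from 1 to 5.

Si^4+ (Z=14, 10 e⁻), Al^3+ (Z=13, 10 e⁻), Mg^2+ (Z=12, 10 e⁻), Na^+ (Z=11, 10 e⁻), Cs^+ (Z=55, 54 e⁻). Si^4+ < Al^3+ (isoelectronic, higher Z=14 is smaller); Al^3+ < Mg^2+ (both 10 e⁻, Z=13>12); Mg^2+ < Na^+ (isoelectronic, higher Z=12 is smaller); Na^+ < Cs^+ (same group, period 3 vs 6).
Merged order: Si^4+ < Al^3+ < Mg^2+ < Na^+ < Cs^+ — Si^4+ is number 1.

1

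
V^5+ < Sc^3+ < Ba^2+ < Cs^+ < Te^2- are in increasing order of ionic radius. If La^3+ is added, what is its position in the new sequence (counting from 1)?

3

Tabulating Z and e⁻: V^5+ (Z=23, 18 e⁻), Sc^3+ (Z=21, 18 e⁻), La^3+ (Z=57, 54 e⁻), Ba^2+ (Z=56, 54 e⁻), Cs^+ (Z=55, 54 e⁻), Te^2- (Z=52, 54 e⁻). V^5+ < Sc^3+ (both 18 e⁻, Z=23>21); Sc^3+ < La^3+ (same group, 2 shells fewer); La^3+ < Ba^2+ (both 54 e⁻, Z=57>56); Ba^2+ < Cs^+ (isoelectronic, higher Z=56 is smaller); Cs^+ < Te^2- (isoelectronic, higher Z=55 is smaller).
With La^3+ included the full order is V^5+ < Sc^3+ < La^3+ < Ba^2+ < Cs^+ < Te^2-, so it takes position 3.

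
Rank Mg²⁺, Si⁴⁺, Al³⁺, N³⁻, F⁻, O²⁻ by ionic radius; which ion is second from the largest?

O²⁻

Each ion has 10 electrons. The ranking follows nuclear charge in reverse — greater Z gives a smaller radius. Si⁴⁺ (Z=14), Al³⁺ (Z=13), Mg²⁺ (Z=12), F⁻ (Z=9), O²⁻ (Z=8), N³⁻ (Z=7).
Ordering: Si⁴⁺ < Al³⁺ < Mg²⁺ < F⁻ < O²⁻ < N³⁻. The second largest is O²⁻.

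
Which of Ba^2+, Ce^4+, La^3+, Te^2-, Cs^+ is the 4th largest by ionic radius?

Isoelectronic series (54 e⁻ each). Size is set by nuclear charge: more protons means a smaller ion. Ce^4+ (Z=58), La^3+ (Z=57), Ba^2+ (Z=56), Cs^+ (Z=55), Te^2- (Z=52).
Ordering: Ce^4+ < La^3+ < Ba^2+ < Cs^+ < Te^2-. The 4th largest is La^3+.

La^3+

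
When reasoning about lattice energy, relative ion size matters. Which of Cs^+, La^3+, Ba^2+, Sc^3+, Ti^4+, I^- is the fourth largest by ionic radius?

Ti^4+ has 18 e⁻ (Z=22), Sc^3+ has 18 e⁻ (Z=21), La^3+ has 54 e⁻ (Z=57), Ba^2+ has 54 e⁻ (Z=56), Cs^+ has 54 e⁻ (Z=55), I^- has 54 e⁻ (Z=53). Ti^4+ < Sc^3+ (isoelectronic, higher Z=22 is smaller); Sc^3+ < La^3+ (same group, period 4 vs 6); La^3+ < Ba^2+ (both 54 e⁻, Z=57>56); Ba^2+ < Cs^+ (isoelectronic, higher Z=56 is smaller); Cs^+ < I^- (isoelectronic, higher Z=55 is smaller).
That gives Ti^4+ < Sc^3+ < La^3+ < Ba^2+ < Cs^+ < I^-. From the largest end, number 4 is La^3+.

La^3+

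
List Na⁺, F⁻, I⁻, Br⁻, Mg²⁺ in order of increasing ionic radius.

Mg²⁺ < Na⁺ < F⁻ < Br⁻ < I⁻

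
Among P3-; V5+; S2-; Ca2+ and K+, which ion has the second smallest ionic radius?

These species are isoelectronic with 18 electrons. The only difference is the number of protons: V5+ (Z=23), Ca2+ (Z=20), K+ (Z=19), S2- (Z=16), P3- (Z=15). The strongest nuclear pull (V5+) gives the smallest ion.
Ordering: V5+ < Ca2+ < K+ < S2- < P3-. The second smallest is Ca2+.

Ca2+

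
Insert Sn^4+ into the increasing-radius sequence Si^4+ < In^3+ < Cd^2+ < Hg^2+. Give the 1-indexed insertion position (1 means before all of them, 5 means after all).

Work out protons and electrons: Si^4+: 10 e⁻, Z=14, Sn^4+: 46 e⁻, Z=50, In^3+: 46 e⁻, Z=49, Cd^2+: 46 e⁻, Z=48, Hg^2+: 78 e⁻, Z=80. Si^4+ < Sn^4+ (same group, period 3 vs 5); Sn^4+ < In^3+ (both 46 e⁻, Z=50>49); In^3+ < Cd^2+ (isoelectronic, higher Z=49 is smaller); Cd^2+ < Hg^2+ (same group, 1 shell fewer).
Putting Sn^4+ in gives Si^4+ < Sn^4+ < In^3+ < Cd^2+ < Hg^2+; it lands at slot 2.

2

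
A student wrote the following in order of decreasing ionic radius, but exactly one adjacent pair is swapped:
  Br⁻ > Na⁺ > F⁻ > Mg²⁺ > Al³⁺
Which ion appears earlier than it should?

Na⁺

The pair Na⁺, F⁻ is the wrong way round — both have 10 electrons but Z(Na)=11 > Z(F)=9, so Na⁺ should be the smaller of the two. All other adjacent pairs agree with periodic trends, so Na⁺ is the misplaced ion.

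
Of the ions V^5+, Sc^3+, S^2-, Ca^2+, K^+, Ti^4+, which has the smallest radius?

Each ion has 18 electrons. The ranking follows nuclear charge in reverse — greater Z gives a smaller radius. V^5+ (Z=23), Ti^4+ (Z=22), Sc^3+ (Z=21), Ca^2+ (Z=20), K^+ (Z=19), S^2- (Z=16).

V^5+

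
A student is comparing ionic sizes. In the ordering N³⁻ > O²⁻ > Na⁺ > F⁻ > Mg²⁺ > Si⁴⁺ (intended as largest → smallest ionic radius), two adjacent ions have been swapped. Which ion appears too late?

F⁻

The pair Na⁺, F⁻ is the wrong way round — they are isoelectronic (10 e⁻) and Na has more protons than F (11 vs 9), making Na⁺ smaller. All other adjacent pairs agree with periodic trends, so F⁻ is the misplaced ion.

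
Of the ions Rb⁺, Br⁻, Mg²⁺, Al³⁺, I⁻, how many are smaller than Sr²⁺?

2

Electron counts and nuclear charges: Al³⁺ (Z=13, 10 e⁻), Mg²⁺ (Z=12, 10 e⁻), Sr²⁺ (Z=38, 36 e⁻), Rb⁺ (Z=37, 36 e⁻), Br⁻ (Z=35, 36 e⁻), I⁻ (Z=53, 54 e⁻). Al³⁺ < Mg²⁺ (isoelectronic, higher Z=13 is smaller); Mg²⁺ < Sr²⁺ (same group, 2 shells fewer); Sr²⁺ < Rb⁺ (both 36 e⁻, Z=38>37); Rb⁺ < Br⁻ (both 36 e⁻, Z=37>35); Br⁻ < I⁻ (same group, 1 shell fewer).
Placing each against Sr²⁺: smaller — Al³⁺, Mg²⁺; larger — Rb⁺, Br⁻, I⁻. That's 2.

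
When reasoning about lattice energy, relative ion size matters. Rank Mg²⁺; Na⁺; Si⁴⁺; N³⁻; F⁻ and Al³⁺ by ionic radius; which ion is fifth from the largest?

These species are isoelectronic with 10 electrons. The only difference is the number of protons: Si⁴⁺ (Z=14), Al³⁺ (Z=13), Mg²⁺ (Z=12), Na⁺ (Z=11), F⁻ (Z=9), N³⁻ (Z=7). The strongest nuclear pull (Si⁴⁺) gives the smallest ion.
Full ascending order: Si⁴⁺ < Al³⁺ < Mg²⁺ < Na⁺ < F⁻ < N³⁻. Counting from the largest, position 5 is Al³⁺.

Al³⁺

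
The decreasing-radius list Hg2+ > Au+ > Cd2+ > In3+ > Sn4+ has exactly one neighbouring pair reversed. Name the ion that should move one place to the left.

Check each adjacent pair. Hg2+ and Au+ are reversed: they are isoelectronic (78 e⁻) and Hg has more protons than Au (80 vs 79), making Hg2+ smaller. No other neighbouring pair contradicts the periodic trends, so Au+ is the ion listed too late.

Au+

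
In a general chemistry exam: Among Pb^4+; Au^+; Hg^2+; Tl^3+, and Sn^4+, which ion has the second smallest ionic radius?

Tabulating Z and e⁻: Sn^4+: 46 e⁻, Z=50, Pb^4+: 78 e⁻, Z=82, Tl^3+: 78 e⁻, Z=81, Hg^2+: 78 e⁻, Z=80, Au^+: 78 e⁻, Z=79. Sn^4+ < Pb^4+ (same group, period 5 vs 6); Pb^4+ < Tl^3+ (isoelectronic, higher Z=82 is smaller); Tl^3+ < Hg^2+ (both 78 e⁻, Z=81>80); Hg^2+ < Au^+ (isoelectronic, higher Z=80 is smaller).
So the order is Sn^4+ < Pb^4+ < Tl^3+ < Hg^2+ < Au^+; the 2nd-smallest ion is Pb^4+.

Pb^4+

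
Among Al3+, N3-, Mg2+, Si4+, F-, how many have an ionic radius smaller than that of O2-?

These species are isoelectronic with 10 electrons. The only difference is the number of protons: Si4+ (Z=14), Al3+ (Z=13), Mg2+ (Z=12), F- (Z=9), O2- (Z=8), N3- (Z=7). The strongest nuclear pull (Si4+) gives the smallest ion.
Placing each against O2-: smaller — Si4+, Al3+, Mg2+, F-; larger — N3-. So 4 are smaller.

4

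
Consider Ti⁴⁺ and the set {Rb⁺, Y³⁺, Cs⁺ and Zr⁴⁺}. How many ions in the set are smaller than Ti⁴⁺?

Work out protons and electrons: Ti⁴⁺ (Z=22, 18 e⁻), Zr⁴⁺ (Z=40, 36 e⁻), Y³⁺ (Z=39, 36 e⁻), Rb⁺ (Z=37, 36 e⁻), Cs⁺ (Z=55, 54 e⁻). Ti⁴⁺ < Zr⁴⁺ (same group, period 4 vs 5); Zr⁴⁺ < Y³⁺ (isoelectronic, higher Z=40 is smaller); Y³⁺ < Rb⁺ (isoelectronic, higher Z=39 is smaller); Rb⁺ < Cs⁺ (same group, period 5 vs 6).
Placing each against Ti⁴⁺: smaller — none; larger — Zr⁴⁺, Y³⁺, Rb⁺, Cs⁺. That's 0.

0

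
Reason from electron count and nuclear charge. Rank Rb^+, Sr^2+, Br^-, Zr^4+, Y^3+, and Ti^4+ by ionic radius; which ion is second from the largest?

Rb^+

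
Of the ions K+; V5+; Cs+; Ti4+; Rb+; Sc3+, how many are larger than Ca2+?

3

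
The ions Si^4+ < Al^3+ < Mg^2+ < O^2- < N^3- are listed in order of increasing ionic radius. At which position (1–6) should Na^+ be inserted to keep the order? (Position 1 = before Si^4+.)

4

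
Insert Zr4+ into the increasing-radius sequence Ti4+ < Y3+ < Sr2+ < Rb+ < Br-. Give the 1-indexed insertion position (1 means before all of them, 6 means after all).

First list Z and electron count for each: Ti4+ (Z=22, 18 e⁻), Zr4+ (Z=40, 36 e⁻), Y3+ (Z=39, 36 e⁻), Sr2+ (Z=38, 36 e⁻), Rb+ (Z=37, 36 e⁻), Br- (Z=35, 36 e⁻). Ti4+ < Zr4+ (same group, 1 shell fewer); Zr4+ < Y3+ (both 36 e⁻, Z=40>39); Y3+ < Sr2+ (both 36 e⁻, Z=39>38); Sr2+ < Rb+ (both 36 e⁻, Z=38>37); Rb+ < Br- (both 36 e⁻, Z=37>35).
Putting Zr4+ in gives Ti4+ < Zr4+ < Y3+ < Sr2+ < Rb+ < Br-; it lands at slot 2.

2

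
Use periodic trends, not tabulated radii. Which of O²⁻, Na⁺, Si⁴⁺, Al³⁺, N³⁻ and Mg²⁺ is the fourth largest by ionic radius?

Mg²⁺

These species are isoelectronic with 10 electrons. The only difference is the number of protons: Si⁴⁺ (Z=14), Al³⁺ (Z=13), Mg²⁺ (Z=12), Na⁺ (Z=11), O²⁻ (Z=8), N³⁻ (Z=7). The strongest nuclear pull (Si⁴⁺) gives the smallest ion.
So the order is Si⁴⁺ < Al³⁺ < Mg²⁺ < Na⁺ < O²⁻ < N³⁻; the 4th-largest ion is Mg²⁺.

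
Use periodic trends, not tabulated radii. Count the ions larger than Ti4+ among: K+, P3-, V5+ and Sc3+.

Isoelectronic series (18 e⁻ each). Size is set by nuclear charge: more protons means a smaller ion. V5+ (Z=23), Ti4+ (Z=22), Sc3+ (Z=21), K+ (Z=19), P3- (Z=15).
Relative to Ti4+, the ions that are larger are Sc3+, K+, P3-. That's 3.

3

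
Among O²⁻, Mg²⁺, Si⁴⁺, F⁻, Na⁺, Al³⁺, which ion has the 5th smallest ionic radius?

All of these have 10 electrons (isoelectronic). With the same electron cloud, the ion with the most protons pulls it in tightest. Nuclear charges: Si⁴⁺ (Z=14), Al³⁺ (Z=13), Mg²⁺ (Z=12), Na⁺ (Z=11), F⁻ (Z=9), O²⁻ (Z=8). Highest Z is smallest.
So the order is Si⁴⁺ < Al³⁺ < Mg²⁺ < Na⁺ < F⁻ < O²⁻; the 5th-smallest ion is F⁻.

F⁻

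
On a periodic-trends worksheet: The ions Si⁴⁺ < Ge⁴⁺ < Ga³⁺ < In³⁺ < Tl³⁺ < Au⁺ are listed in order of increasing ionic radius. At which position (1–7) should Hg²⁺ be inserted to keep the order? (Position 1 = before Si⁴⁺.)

6

Si⁴⁺: 10 e⁻, Z=14, Ge⁴⁺: 28 e⁻, Z=32, Ga³⁺: 28 e⁻, Z=31, In³⁺: 46 e⁻, Z=49, Tl³⁺: 78 e⁻, Z=81, Hg²⁺: 78 e⁻, Z=80, Au⁺: 78 e⁻, Z=79. Si⁴⁺ < Ge⁴⁺ (same group, 1 shell fewer); Ge⁴⁺ < Ga³⁺ (isoelectronic, higher Z=32 is smaller); Ga³⁺ < In³⁺ (same group, period 4 vs 5); In³⁺ < Tl³⁺ (same group, period 5 vs 6); Tl³⁺ < Hg²⁺ (isoelectronic, higher Z=81 is smaller); Hg²⁺ < Au⁺ (isoelectronic, higher Z=80 is smaller).
Merged order: Si⁴⁺ < Ge⁴⁺ < Ga³⁺ < In³⁺ < Tl³⁺ < Hg²⁺ < Au⁺ — Hg²⁺ is number 6.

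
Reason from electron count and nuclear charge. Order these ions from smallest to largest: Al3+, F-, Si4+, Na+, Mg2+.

Si4+ < Al3+ < Mg2+ < Na+ < F-

All of these have 10 electrons (isoelectronic). With the same electron cloud, the ion with the most protons pulls it in tightest. Nuclear charges: Si4+ (Z=14), Al3+ (Z=13), Mg2+ (Z=12), Na+ (Z=11), F- (Z=9). Highest Z is smallest.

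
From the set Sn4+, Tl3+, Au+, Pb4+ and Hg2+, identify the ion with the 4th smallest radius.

Hg2+

Sn4+ has 46 e⁻ (Z=50), Pb4+ has 78 e⁻ (Z=82), Tl3+ has 78 e⁻ (Z=81), Hg2+ has 78 e⁻ (Z=80), Au+ has 78 e⁻ (Z=79). Sn4+ < Pb4+ (same group, period 5 vs 6); Pb4+ < Tl3+ (isoelectronic, higher Z=82 is smaller); Tl3+ < Hg2+ (isoelectronic, higher Z=81 is smaller); Hg2+ < Au+ (isoelectronic, higher Z=80 is smaller).
Full ascending order: Sn4+ < Pb4+ < Tl3+ < Hg2+ < Au+. Counting from the smallest, position 4 is Hg2+.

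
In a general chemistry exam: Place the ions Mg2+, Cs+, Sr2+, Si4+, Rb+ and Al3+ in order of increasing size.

Si4+ < Al3+ < Mg2+ < Sr2+ < Rb+ < Cs+

Tabulating Z and e⁻: Si4+ has 10 e⁻ (Z=14), Al3+ has 10 e⁻ (Z=13), Mg2+ has 10 e⁻ (Z=12), Sr2+ has 36 e⁻ (Z=38), Rb+ has 36 e⁻ (Z=37), Cs+ has 54 e⁻ (Z=55). Si4+ < Al3+ (isoelectronic, higher Z=14 is smaller); Al3+ < Mg2+ (both 10 e⁻, Z=13>12); Mg2+ < Sr2+ (same group, period 3 vs 5); Sr2+ < Rb+ (isoelectronic, higher Z=38 is smaller); Rb+ < Cs+ (same group, period 5 vs 6).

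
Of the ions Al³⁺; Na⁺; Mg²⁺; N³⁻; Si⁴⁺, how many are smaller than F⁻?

4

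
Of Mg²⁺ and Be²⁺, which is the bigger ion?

Same group, same charge. Going down the group adds an extra shell of electrons, so the ion gets larger: Be²⁺ is highest in the group and smallest.

Mg²⁺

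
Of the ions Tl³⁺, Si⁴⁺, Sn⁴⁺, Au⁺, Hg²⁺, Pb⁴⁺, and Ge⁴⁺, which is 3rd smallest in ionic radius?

Sn⁴⁺

First list Z and electron count for each: Si⁴⁺ has 10 e⁻ (Z=14), Ge⁴⁺ has 28 e⁻ (Z=32), Sn⁴⁺ has 46 e⁻ (Z=50), Pb⁴⁺ has 78 e⁻ (Z=82), Tl³⁺ has 78 e⁻ (Z=81), Hg²⁺ has 78 e⁻ (Z=80), Au⁺ has 78 e⁻ (Z=79). Si⁴⁺ < Ge⁴⁺ (same group, 1 shell fewer); Ge⁴⁺ < Sn⁴⁺ (same group, period 4 vs 5); Sn⁴⁺ < Pb⁴⁺ (same group, 1 shell fewer); Pb⁴⁺ < Tl³⁺ (isoelectronic, higher Z=82 is smaller); Tl³⁺ < Hg²⁺ (both 78 e⁻, Z=81>80); Hg²⁺ < Au⁺ (both 78 e⁻, Z=80>79).
Full ascending order: Si⁴⁺ < Ge⁴⁺ < Sn⁴⁺ < Pb⁴⁺ < Tl³⁺ < Hg²⁺ < Au⁺. Counting from the smallest, position 3 is Sn⁴⁺.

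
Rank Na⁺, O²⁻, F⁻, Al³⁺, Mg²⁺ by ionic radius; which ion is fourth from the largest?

Mg²⁺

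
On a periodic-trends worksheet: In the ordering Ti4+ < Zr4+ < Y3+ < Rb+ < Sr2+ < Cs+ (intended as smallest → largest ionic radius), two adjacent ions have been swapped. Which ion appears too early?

Rb+

The pair Rb+, Sr2+ is the wrong way round — they are isoelectronic (36 e⁻) and Sr has more protons than Rb (38 vs 37), making Sr2+ smaller. All other adjacent pairs agree with periodic trends, so Rb+ is the misplaced ion.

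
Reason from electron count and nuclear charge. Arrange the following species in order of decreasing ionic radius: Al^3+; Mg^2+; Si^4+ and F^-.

F^- > Mg^2+ > Al^3+ > Si^4+

These species are isoelectronic with 10 electrons. The only difference is the number of protons: Si^4+ (Z=14), Al^3+ (Z=13), Mg^2+ (Z=12), F^- (Z=9). The strongest nuclear pull (Si^4+) gives the smallest ion.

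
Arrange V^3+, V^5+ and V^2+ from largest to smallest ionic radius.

Same element, different charge: the more highly charged cation has fewer electrons and a greater effective nuclear charge per electron, making V^5+ the smallest.

V^2+ > V^3+ > V^5+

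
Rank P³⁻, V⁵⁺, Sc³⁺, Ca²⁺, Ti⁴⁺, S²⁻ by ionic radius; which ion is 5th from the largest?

Ti⁴⁺

Each ion has 18 electrons. The ranking follows nuclear charge in reverse — greater Z gives a smaller radius. V⁵⁺ (Z=23), Ti⁴⁺ (Z=22), Sc³⁺ (Z=21), Ca²⁺ (Z=20), S²⁻ (Z=16), P³⁻ (Z=15).
So the order is V⁵⁺ < Ti⁴⁺ < Sc³⁺ < Ca²⁺ < S²⁻ < P³⁻; the 5th-largest ion is Ti⁴⁺.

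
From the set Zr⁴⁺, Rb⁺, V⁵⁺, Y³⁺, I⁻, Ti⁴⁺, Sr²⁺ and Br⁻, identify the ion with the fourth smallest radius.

Y³⁺

V⁵⁺: 18 e⁻, Z=23, Ti⁴⁺: 18 e⁻, Z=22, Zr⁴⁺: 36 e⁻, Z=40, Y³⁺: 36 e⁻, Z=39, Sr²⁺: 36 e⁻, Z=38, Rb⁺: 36 e⁻, Z=37, Br⁻: 36 e⁻, Z=35, I⁻: 54 e⁻, Z=53. V⁵⁺ < Ti⁴⁺ (both 18 e⁻, Z=23>22); Ti⁴⁺ < Zr⁴⁺ (same group, 1 shell fewer); Zr⁴⁺ < Y³⁺ (both 36 e⁻, Z=40>39); Y³⁺ < Sr²⁺ (both 36 e⁻, Z=39>38); Sr²⁺ < Rb⁺ (isoelectronic, higher Z=38 is smaller); Rb⁺ < Br⁻ (isoelectronic, higher Z=37 is smaller); Br⁻ < I⁻ (same group, period 4 vs 5).
Ordering: V⁵⁺ < Ti⁴⁺ < Zr⁴⁺ < Y³⁺ < Sr²⁺ < Rb⁺ < Br⁻ < I⁻. The fourth smallest is Y³⁺.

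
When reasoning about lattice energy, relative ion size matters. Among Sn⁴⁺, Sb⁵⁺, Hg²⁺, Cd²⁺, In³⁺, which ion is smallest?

Sb⁵⁺

Work out protons and electrons: Sb⁵⁺ has 46 e⁻ (Z=51), Sn⁴⁺ has 46 e⁻ (Z=50), In³⁺ has 46 e⁻ (Z=49), Cd²⁺ has 46 e⁻ (Z=48), Hg²⁺ has 78 e⁻ (Z=80). Sb⁵⁺ < Sn⁴⁺ (isoelectronic, higher Z=51 is smaller); Sn⁴⁺ < In³⁺ (isoelectronic, higher Z=50 is smaller); In³⁺ < Cd²⁺ (isoelectronic, higher Z=49 is smaller); Cd²⁺ < Hg²⁺ (same group, 1 shell fewer).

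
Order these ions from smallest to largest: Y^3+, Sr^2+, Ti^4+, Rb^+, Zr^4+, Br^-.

Tabulating Z and e⁻: Ti^4+ has 18 e⁻ (Z=22), Zr^4+ has 36 e⁻ (Z=40), Y^3+ has 36 e⁻ (Z=39), Sr^2+ has 36 e⁻ (Z=38), Rb^+ has 36 e⁻ (Z=37), Br^- has 36 e⁻ (Z=35). Ti^4+ < Zr^4+ (same group, 1 shell fewer); Zr^4+ < Y^3+ (both 36 e⁻, Z=40>39); Y^3+ < Sr^2+ (isoelectronic, higher Z=39 is smaller); Sr^2+ < Rb^+ (isoelectronic, higher Z=38 is smaller); Rb^+ < Br^- (isoelectronic, higher Z=37 is smaller).

Ti^4+ < Zr^4+ < Y^3+ < Sr^2+ < Rb^+ < Br^-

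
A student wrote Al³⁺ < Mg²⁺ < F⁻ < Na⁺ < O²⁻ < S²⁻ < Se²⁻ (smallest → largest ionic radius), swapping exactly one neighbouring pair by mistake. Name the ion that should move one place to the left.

Na⁺

Compare adjacent ions: both have 10 electrons but Z(Na)=11 > Z(F)=9, so Na⁺ should be the smaller of the two — yet in this increasing list F⁻ sits before Na⁺. Nothing else is reversed, so Na⁺ should move one place to the left.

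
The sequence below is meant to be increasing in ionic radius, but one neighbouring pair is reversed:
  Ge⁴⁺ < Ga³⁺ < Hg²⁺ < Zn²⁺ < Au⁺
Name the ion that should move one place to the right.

Hg²⁺

Compare adjacent ions: Zn²⁺ and Hg²⁺ are in one column with the same charge; the lighter period-4 ion has 2 fewer shells and is smaller — yet in this increasing list Hg²⁺ sits before Zn²⁺. Nothing else is reversed, so Hg²⁺ should move one place to the right.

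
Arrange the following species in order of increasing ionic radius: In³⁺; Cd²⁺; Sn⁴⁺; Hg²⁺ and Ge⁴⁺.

Ge⁴⁺ < Sn⁴⁺ < In³⁺ < Cd²⁺ < Hg²⁺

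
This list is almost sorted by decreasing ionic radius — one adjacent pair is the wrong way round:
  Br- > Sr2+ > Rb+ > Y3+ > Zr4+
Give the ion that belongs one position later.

Sr2+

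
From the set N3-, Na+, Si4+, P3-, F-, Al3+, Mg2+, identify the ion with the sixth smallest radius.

N3-

Work out protons and electrons: Si4+ (Z=14, 10 e⁻), Al3+ (Z=13, 10 e⁻), Mg2+ (Z=12, 10 e⁻), Na+ (Z=11, 10 e⁻), F- (Z=9, 10 e⁻), N3- (Z=7, 10 e⁻), P3- (Z=15, 18 e⁻). Si4+ < Al3+ (both 10 e⁻, Z=14>13); Al3+ < Mg2+ (both 10 e⁻, Z=13>12); Mg2+ < Na+ (isoelectronic, higher Z=12 is smaller); Na+ < F- (both 10 e⁻, Z=11>9); F- < N3- (isoelectronic, higher Z=9 is smaller); N3- < P3- (same group, 1 shell fewer).
That gives Si4+ < Al3+ < Mg2+ < Na+ < F- < N3- < P3-. From the smallest end, number 6 is N3-.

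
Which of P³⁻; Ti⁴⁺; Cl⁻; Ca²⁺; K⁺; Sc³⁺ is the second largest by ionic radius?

Isoelectronic series (18 e⁻ each). Size is set by nuclear charge: more protons means a smaller ion. Ti⁴⁺ (Z=22), Sc³⁺ (Z=21), Ca²⁺ (Z=20), K⁺ (Z=19), Cl⁻ (Z=17), P³⁻ (Z=15).
Full ascending order: Ti⁴⁺ < Sc³⁺ < Ca²⁺ < K⁺ < Cl⁻ < P³⁻. Counting from the largest, position 2 is Cl⁻.

Cl⁻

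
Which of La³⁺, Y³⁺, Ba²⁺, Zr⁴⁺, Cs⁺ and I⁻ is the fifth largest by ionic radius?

Y³⁺

Electron counts and nuclear charges: Zr⁴⁺: 36 e⁻, Z=40, Y³⁺: 36 e⁻, Z=39, La³⁺: 54 e⁻, Z=57, Ba²⁺: 54 e⁻, Z=56, Cs⁺: 54 e⁻, Z=55, I⁻: 54 e⁻, Z=53. Zr⁴⁺ < Y³⁺ (both 36 e⁻, Z=40>39); Y³⁺ < La³⁺ (same group, 1 shell fewer); La³⁺ < Ba²⁺ (both 54 e⁻, Z=57>56); Ba²⁺ < Cs⁺ (isoelectronic, higher Z=56 is smaller); Cs⁺ < I⁻ (both 54 e⁻, Z=55>53).
Ordering: Zr⁴⁺ < Y³⁺ < La³⁺ < Ba²⁺ < Cs⁺ < I⁻. The fifth largest is Y³⁺.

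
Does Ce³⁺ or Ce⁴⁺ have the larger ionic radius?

Ce³⁺

These are all Ce ions. Removing more electrons (higher positive charge) pulls the remaining electrons in closer, so Ce⁴⁺ is smallest and Ce³⁺ is largest.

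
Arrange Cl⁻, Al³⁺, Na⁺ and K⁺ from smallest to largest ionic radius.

Al³⁺ < Na⁺ < K⁺ < Cl⁻

Work out protons and electrons: Al³⁺ has 10 e⁻ (Z=13), Na⁺ has 10 e⁻ (Z=11), K⁺ has 18 e⁻ (Z=19), Cl⁻ has 18 e⁻ (Z=17). Al³⁺ < Na⁺ (both 10 e⁻, Z=13>11); Na⁺ < K⁺ (same group, period 3 vs 4); K⁺ < Cl⁻ (isoelectronic, higher Z=19 is smaller).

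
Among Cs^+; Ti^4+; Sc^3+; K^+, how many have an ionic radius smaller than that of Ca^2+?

Work out protons and electrons: Ti^4+: 18 e⁻, Z=22, Sc^3+: 18 e⁻, Z=21, Ca^2+: 18 e⁻, Z=20, K^+: 18 e⁻, Z=19, Cs^+: 54 e⁻, Z=55. Ti^4+ < Sc^3+ (both 18 e⁻, Z=22>21); Sc^3+ < Ca^2+ (both 18 e⁻, Z=21>20); Ca^2+ < K^+ (both 18 e⁻, Z=20>19); K^+ < Cs^+ (same group, 2 shells fewer).
Overall: Ti^4+ < Sc^3+ < Ca^2+ < K^+ < Cs^+. Ca^2+ has 2 below it and 2 above. Count: 2.

2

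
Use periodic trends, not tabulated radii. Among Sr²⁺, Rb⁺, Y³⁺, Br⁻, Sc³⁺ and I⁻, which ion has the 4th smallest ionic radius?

Electron counts and nuclear charges: Sc³⁺: 18 e⁻, Z=21, Y³⁺: 36 e⁻, Z=39, Sr²⁺: 36 e⁻, Z=38, Rb⁺: 36 e⁻, Z=37, Br⁻: 36 e⁻, Z=35, I⁻: 54 e⁻, Z=53. Sc³⁺ < Y³⁺ (same group, period 4 vs 5); Y³⁺ < Sr²⁺ (both 36 e⁻, Z=39>38); Sr²⁺ < Rb⁺ (both 36 e⁻, Z=38>37); Rb⁺ < Br⁻ (both 36 e⁻, Z=37>35); Br⁻ < I⁻ (same group, 1 shell fewer).
Ordering: Sc³⁺ < Y³⁺ < Sr²⁺ < Rb⁺ < Br⁻ < I⁻. The 4th smallest is Rb⁺.

Rb⁺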